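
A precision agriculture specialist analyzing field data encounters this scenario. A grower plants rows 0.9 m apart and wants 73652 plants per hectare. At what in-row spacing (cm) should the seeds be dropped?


spacing = 10000 / (row_sp * density)
        = 10000 / (0.9 * 73652)
        = 10000 / 66286.80
        = 0.15086 m = 15.09 cm


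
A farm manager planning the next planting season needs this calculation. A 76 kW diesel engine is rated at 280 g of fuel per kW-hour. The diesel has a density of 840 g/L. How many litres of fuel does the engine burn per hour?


FC = P * BSFC / rho_fuel
   = 76 * 280 / 840
   = 21280 / 840
   = 25.33 L/h


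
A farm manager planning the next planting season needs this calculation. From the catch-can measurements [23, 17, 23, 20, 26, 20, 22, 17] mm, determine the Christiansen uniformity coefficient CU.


xbar = 168 / 8 = 21
sum|xi - xbar| = 20
CU = 100 * (1 - 20 / (8 * 21))
   = 100 * (1 - 0.1190)
   = 88.10%


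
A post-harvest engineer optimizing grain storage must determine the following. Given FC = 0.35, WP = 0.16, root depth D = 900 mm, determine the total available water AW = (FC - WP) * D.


AW = (FC - WP) * D
   = (0.35 - 0.16) * 900
   = 0.19 * 900
   = 171 mm


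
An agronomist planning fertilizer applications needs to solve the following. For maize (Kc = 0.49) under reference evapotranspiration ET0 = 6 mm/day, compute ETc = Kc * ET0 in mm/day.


ETc = Kc * ET0
    = 0.49 * 6
    = 2.94 mm/day


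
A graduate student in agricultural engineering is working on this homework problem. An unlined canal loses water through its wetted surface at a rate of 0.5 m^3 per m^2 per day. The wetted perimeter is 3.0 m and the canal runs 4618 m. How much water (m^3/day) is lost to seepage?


S = C * P * L
  = 0.5 * 3.0 * 4618
  = 6927 m^3/day


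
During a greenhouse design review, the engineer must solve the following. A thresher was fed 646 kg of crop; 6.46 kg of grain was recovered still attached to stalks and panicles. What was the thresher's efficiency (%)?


eta = (total - unthreshed) / total * 100
    = (646 - 6.46) / 646 * 100
    = 639.54 / 646 * 100
    = 99%


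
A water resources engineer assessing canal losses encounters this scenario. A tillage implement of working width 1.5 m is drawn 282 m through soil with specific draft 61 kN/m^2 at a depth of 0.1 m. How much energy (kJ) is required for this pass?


E = k * d * w * L
  = 61 * 0.1 * 1.5 * 282
  = 2580.30 kJ


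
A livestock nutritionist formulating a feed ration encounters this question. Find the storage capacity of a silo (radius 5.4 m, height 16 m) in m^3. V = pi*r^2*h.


V = pi * r^2 * h
  = pi * 5.4^2 * 16
  = pi * 29.16 * 16
  = 1465.74 m^3


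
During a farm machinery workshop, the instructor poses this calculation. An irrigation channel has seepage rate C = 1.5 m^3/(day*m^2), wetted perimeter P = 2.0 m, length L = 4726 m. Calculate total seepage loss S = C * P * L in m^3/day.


S = C * P * L
  = 1.5 * 2.0 * 4726
  = 14178 m^3/day


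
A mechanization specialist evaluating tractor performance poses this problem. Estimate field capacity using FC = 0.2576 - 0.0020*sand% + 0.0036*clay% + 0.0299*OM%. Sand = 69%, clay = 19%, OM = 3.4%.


FC = 0.2576 - 0.0020*69 + 0.0036*19 + 0.0299*3.4
   = 0.2576 - 0.1380 + 0.0684 + 0.1017
   = 0.2897


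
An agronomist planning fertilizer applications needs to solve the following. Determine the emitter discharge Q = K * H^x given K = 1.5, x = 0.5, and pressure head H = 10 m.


Q = K * H^x
  = 1.5 * 10^0.5
  = 1.5 * 3.1623
  = 4.74 L/h


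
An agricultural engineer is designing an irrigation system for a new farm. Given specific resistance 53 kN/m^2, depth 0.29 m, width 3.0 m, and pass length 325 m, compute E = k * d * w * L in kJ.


E = k * d * w * L
  = 53 * 0.29 * 3.0 * 325
  = 14985.75 kJ


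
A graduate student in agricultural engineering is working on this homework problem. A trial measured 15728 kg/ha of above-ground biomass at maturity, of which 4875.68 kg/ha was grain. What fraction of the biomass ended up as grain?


HI = grain_yield / biomass
   = 4875.68 / 15728
   = 0.31


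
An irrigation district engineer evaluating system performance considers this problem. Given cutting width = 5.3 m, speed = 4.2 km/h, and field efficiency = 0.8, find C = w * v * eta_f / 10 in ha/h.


C = w * v * eta_f / 10
  = 5.3 * 4.2 * 0.8 / 10
  = 17.81 / 10
  = 1.78 ha/h


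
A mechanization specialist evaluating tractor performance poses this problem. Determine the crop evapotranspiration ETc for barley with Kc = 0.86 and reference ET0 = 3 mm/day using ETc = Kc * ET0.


ETc = Kc * ET0
    = 0.86 * 3
    = 2.58 mm/day


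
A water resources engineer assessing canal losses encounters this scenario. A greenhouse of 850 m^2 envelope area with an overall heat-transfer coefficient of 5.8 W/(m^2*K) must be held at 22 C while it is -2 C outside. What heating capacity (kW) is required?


dT = 22 - (-2) = 24 K
Q = U * A * dT
  = 5.8 * 850 * 24
  = 118320 W = 118.32 kW


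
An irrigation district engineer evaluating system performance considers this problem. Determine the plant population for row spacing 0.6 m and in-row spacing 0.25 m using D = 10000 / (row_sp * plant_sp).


D = 10000 / (row_sp * plant_sp)
  = 10000 / (0.6 * 0.25)
  = 10000 / 0.1500
  = 66666.67 plants/ha


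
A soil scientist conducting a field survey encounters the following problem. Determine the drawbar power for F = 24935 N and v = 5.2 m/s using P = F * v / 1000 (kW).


P = F * v / 1000
  = 24935 * 5.2 / 1000
  = 129662 / 1000
  = 129.66 kW


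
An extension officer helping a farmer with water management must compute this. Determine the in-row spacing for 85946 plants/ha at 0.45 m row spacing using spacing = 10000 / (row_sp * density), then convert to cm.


spacing = 10000 / (row_sp * density)
        = 10000 / (0.45 * 85946)
        = 10000 / 38675.70
        = 0.25856 m = 25.86 cm


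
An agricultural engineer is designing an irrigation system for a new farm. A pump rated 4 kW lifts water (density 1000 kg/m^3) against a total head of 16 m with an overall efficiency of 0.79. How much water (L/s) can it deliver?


Q = (P * 1000 * eta) / (rho * g * H)
  = (4 * 1000 * 0.79) / (1000 * 9.81 * 16)
  = 3160 / 156960
  = 0.02013 m^3/s = 20.13 L/s


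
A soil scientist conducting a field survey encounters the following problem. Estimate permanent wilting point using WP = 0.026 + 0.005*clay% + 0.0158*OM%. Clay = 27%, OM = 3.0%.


WP = 0.026 + 0.005*27 + 0.0158*3.0
   = 0.026 + 0.1350 + 0.0474
   = 0.2084


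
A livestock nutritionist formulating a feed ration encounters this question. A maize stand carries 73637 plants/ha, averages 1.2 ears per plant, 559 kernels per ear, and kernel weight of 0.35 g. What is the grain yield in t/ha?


Y = density * ears * kernels * kw
  = 73637 * 1.2 * 559 * 0.35 g/ha
  = 17288494.86 g/ha
  = 17288.49 kg/ha = 17.29 t/ha


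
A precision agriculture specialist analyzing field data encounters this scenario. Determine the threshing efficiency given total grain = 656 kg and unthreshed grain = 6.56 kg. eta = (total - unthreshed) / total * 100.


eta = (total - unthreshed) / total * 100
    = (656 - 6.56) / 656 * 100
    = 649.44 / 656 * 100
    = 99%


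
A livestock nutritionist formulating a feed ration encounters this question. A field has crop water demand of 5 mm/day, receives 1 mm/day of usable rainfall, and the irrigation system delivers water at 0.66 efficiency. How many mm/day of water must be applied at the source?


IWR = (ETc - Pe) / Ea
    = (5 - 1) / 0.66
    = 4 / 0.66
    = 6.06 mm/day


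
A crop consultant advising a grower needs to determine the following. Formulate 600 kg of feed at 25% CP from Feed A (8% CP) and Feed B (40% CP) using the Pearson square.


parts_A = CP_b - target = 40 - 25 = 15
parts_B = target - CP_a = 25 - 8 = 17
total_parts = 15 + 17 = 32
Feed A = 600 * 15 / 32 = 281.25 kg
Feed B = 600 * 17 / 32 = 318.75 kg

281.25 kg


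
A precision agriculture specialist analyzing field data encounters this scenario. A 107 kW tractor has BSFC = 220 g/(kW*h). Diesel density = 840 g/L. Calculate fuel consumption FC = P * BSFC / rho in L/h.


FC = P * BSFC / rho_fuel
   = 107 * 220 / 840
   = 23540 / 840
   = 28.02 L/h


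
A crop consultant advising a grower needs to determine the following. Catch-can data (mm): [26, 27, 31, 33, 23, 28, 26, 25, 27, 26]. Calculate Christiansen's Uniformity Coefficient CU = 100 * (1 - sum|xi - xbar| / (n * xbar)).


xbar = 272 / 10 = 27.200
sum|xi - xbar| = 20.800
CU = 100 * (1 - 20.800 / (10 * 27.200))
   = 100 * (1 - 0.0765)
   = 92.35%


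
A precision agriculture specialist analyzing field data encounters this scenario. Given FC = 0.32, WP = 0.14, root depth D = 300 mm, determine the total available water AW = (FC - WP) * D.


AW = (FC - WP) * D
   = (0.32 - 0.14) * 300
   = 0.18 * 300
   = 54 mm


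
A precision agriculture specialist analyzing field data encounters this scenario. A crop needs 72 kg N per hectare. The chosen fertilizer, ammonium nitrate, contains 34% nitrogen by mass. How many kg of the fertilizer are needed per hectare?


Rate = N_required / (N_content / 100)
     = 72 / (34 / 100)
     = 72 / 0.34
     = 211.76 kg/ha


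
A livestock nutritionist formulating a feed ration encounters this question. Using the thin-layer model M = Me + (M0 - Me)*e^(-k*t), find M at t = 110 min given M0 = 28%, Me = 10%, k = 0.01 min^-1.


M = Me + (M0 - Me) * e^(-k*t)
  = 10 + (28 - 10) * e^(-0.01*110)
  = 10 + 18 * e^(-1.100)
  = 10 + 18 * 0.33287
  = 10 + 5.9917
  = 15.99%


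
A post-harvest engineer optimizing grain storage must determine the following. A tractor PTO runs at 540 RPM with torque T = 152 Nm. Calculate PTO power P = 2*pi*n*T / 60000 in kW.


P = 2*pi*n*T / 60000
  = 2*pi * 540 * 152 / 60000
  = 515723.85 / 60000
  = 8.60 kW


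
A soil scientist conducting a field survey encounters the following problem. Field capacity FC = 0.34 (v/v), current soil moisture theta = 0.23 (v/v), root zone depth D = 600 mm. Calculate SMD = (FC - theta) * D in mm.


SMD = (FC - theta) * D
    = (0.34 - 0.23) * 600
    = 0.110 * 600
    = 66 mm


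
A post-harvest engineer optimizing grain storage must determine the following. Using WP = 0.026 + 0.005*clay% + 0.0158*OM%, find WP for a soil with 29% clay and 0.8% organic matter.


WP = 0.026 + 0.005*29 + 0.0158*0.8
   = 0.026 + 0.1450 + 0.0126
   = 0.1836


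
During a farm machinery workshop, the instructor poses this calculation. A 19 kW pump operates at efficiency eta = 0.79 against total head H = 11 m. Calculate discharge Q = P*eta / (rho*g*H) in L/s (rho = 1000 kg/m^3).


Q = (P * 1000 * eta) / (rho * g * H)
  = (19 * 1000 * 0.79) / (1000 * 9.81 * 11)
  = 15010 / 107910
  = 0.13910 m^3/s = 139.10 L/s


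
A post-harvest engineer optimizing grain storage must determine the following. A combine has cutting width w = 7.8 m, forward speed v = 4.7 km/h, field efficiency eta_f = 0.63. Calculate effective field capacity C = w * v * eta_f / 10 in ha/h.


C = w * v * eta_f / 10
  = 7.8 * 4.7 * 0.63 / 10
  = 23.10 / 10
  = 2.31 ha/h


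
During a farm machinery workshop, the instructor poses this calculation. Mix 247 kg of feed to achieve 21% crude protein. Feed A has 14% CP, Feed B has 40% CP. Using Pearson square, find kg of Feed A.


parts_A = CP_b - target = 40 - 21 = 19
parts_B = target - CP_a = 21 - 14 = 7
total_parts = 19 + 7 = 26
Feed A = 247 * 19 / 26 = 180.50 kg
Feed B = 247 * 7 / 26 = 66.50 kg

180.50 kg


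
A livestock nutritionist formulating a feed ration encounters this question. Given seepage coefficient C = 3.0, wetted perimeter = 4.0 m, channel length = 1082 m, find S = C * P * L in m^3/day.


S = C * P * L
  = 3.0 * 4.0 * 1082
  = 12984 m^3/day


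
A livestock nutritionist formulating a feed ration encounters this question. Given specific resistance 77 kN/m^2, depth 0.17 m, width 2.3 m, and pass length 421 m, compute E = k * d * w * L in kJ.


E = k * d * w * L
  = 77 * 0.17 * 2.3 * 421
  = 12675.05 kJ


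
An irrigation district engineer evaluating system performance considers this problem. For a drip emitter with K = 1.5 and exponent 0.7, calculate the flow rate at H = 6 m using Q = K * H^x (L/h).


Q = K * H^x
  = 1.5 * 6^0.7
  = 1.5 * 3.5051
  = 5.26 L/h


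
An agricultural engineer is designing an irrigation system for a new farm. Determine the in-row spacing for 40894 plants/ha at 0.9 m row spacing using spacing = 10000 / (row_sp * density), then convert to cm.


spacing = 10000 / (row_sp * density)
        = 10000 / (0.9 * 40894)
        = 10000 / 36804.60
        = 0.27171 m = 27.17 cm


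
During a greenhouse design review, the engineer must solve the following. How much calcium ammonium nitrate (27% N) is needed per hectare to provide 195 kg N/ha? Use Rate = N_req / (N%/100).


Rate = N_required / (N_content / 100)
     = 195 / (27 / 100)
     = 195 / 0.27
     = 722.22 kg/ha


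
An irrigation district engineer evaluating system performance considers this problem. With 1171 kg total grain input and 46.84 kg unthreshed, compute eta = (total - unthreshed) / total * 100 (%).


eta = (total - unthreshed) / total * 100
    = (1171 - 46.84) / 1171 * 100
    = 1124.16 / 1171 * 100
    = 96%


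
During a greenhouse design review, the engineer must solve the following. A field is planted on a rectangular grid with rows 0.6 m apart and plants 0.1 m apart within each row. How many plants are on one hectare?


D = 10000 / (row_sp * plant_sp)
  = 10000 / (0.6 * 0.1)
  = 10000 / 0.0600
  = 166666.67 plants/ha


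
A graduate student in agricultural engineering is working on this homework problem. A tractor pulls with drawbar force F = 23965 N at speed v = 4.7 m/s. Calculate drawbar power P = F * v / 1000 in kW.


P = F * v / 1000
  = 23965 * 4.7 / 1000
  = 112635.50 / 1000
  = 112.64 kW


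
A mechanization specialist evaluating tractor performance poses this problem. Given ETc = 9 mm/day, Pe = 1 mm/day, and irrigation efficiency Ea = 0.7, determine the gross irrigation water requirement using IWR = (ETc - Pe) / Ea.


IWR = (ETc - Pe) / Ea
    = (9 - 1) / 0.7
    = 8 / 0.7
    = 11.43 mm/day


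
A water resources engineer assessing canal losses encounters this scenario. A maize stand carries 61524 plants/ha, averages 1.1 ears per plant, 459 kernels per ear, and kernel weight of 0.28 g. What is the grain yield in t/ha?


Y = density * ears * kernels * kw
  = 61524 * 1.1 * 459 * 0.28 g/ha
  = 8697770.93 g/ha
  = 8697.77 kg/ha = 8.70 t/ha


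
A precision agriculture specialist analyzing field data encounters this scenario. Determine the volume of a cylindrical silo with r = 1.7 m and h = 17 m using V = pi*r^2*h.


V = pi * r^2 * h
  = pi * 1.7^2 * 17
  = pi * 2.89 * 17
  = 154.35 m^3


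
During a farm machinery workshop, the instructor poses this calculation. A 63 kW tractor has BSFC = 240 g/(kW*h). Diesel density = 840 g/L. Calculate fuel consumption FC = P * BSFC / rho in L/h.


FC = P * BSFC / rho_fuel
   = 63 * 240 / 840
   = 15120 / 840
   = 18 L/h


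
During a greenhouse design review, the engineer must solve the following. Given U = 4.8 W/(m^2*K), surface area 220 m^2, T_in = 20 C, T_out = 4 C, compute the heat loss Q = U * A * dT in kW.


dT = 20 - (4) = 16 K
Q = U * A * dT
  = 4.8 * 220 * 16
  = 16896 W = 16.90 kW


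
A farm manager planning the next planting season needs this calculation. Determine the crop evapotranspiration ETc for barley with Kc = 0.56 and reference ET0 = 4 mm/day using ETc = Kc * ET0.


ETc = Kc * ET0
    = 0.56 * 4
    = 2.24 mm/day


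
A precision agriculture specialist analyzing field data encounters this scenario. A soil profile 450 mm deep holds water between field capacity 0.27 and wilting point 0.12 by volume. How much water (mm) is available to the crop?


AW = (FC - WP) * D
   = (0.27 - 0.12) * 450
   = 0.15 * 450
   = 67.50 mm


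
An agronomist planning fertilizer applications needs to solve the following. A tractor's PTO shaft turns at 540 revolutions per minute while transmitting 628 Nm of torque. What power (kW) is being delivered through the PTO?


P = 2*pi*n*T / 60000
  = 2*pi * 540 * 628 / 60000
  = 2130753.80 / 60000
  = 35.51 kW


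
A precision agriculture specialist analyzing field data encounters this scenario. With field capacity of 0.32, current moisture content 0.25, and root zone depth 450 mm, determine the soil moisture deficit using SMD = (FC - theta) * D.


SMD = (FC - theta) * D
    = (0.32 - 0.25) * 450
    = 0.070 * 450
    = 31.50 mm


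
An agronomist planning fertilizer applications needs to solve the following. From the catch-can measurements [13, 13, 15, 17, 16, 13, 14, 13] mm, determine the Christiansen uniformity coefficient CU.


xbar = 114 / 8 = 14.250
sum|xi - xbar| = 10.500
CU = 100 * (1 - 10.500 / (8 * 14.250))
   = 100 * (1 - 0.0921)
   = 90.79%


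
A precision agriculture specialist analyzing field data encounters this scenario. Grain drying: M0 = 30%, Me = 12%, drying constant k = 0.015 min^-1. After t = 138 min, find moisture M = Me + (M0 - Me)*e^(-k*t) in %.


M = Me + (M0 - Me) * e^(-k*t)
  = 12 + (30 - 12) * e^(-0.015*138)
  = 12 + 18 * e^(-2.070)
  = 12 + 18 * 0.12619
  = 12 + 2.2713
  = 14.27%


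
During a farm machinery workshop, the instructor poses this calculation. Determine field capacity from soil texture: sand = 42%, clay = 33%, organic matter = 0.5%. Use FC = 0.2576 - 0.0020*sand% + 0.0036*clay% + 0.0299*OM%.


FC = 0.2576 - 0.0020*42 + 0.0036*33 + 0.0299*0.5
   = 0.2576 - 0.0840 + 0.1188 + 0.0150
   = 0.3074


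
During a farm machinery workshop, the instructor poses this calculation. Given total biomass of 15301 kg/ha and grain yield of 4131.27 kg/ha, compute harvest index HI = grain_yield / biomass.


HI = grain_yield / biomass
   = 4131.27 / 15301
   = 0.27


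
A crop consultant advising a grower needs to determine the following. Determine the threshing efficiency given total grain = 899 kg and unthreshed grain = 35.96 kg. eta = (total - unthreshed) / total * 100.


eta = (total - unthreshed) / total * 100
    = (899 - 35.96) / 899 * 100
    = 863.04 / 899 * 100
    = 96%


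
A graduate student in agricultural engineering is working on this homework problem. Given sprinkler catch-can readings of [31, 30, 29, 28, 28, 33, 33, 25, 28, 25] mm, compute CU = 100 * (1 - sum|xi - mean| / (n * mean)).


xbar = 290 / 10 = 29
sum|xi - xbar| = 22
CU = 100 * (1 - 22 / (10 * 29))
   = 100 * (1 - 0.0759)
   = 92.41%


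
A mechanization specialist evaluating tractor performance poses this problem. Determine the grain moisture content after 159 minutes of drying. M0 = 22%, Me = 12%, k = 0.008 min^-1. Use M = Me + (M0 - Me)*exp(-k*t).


M = Me + (M0 - Me) * e^(-k*t)
  = 12 + (22 - 12) * e^(-0.008*159)
  = 12 + 10 * e^(-1.272)
  = 12 + 10 * 0.28027
  = 12 + 2.8027
  = 14.80%


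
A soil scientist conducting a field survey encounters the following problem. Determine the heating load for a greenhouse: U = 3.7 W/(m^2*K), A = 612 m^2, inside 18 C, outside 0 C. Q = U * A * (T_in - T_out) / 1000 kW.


dT = 18 - (0) = 18 K
Q = U * A * dT
  = 3.7 * 612 * 18
  = 40759.20 W = 40.76 kW


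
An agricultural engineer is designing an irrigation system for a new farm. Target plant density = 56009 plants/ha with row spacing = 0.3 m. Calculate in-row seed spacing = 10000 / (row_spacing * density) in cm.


spacing = 10000 / (row_sp * density)
        = 10000 / (0.3 * 56009)
        = 10000 / 16802.70
        = 0.59514 m = 59.51 cm


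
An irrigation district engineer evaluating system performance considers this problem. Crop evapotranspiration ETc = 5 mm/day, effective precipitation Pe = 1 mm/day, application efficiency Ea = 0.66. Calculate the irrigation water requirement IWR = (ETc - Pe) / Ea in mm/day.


IWR = (ETc - Pe) / Ea
    = (5 - 1) / 0.66
    = 4 / 0.66
    = 6.06 mm/day


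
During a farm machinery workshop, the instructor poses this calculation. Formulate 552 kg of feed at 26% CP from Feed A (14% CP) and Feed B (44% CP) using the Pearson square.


parts_A = CP_b - target = 44 - 26 = 18
parts_B = target - CP_a = 26 - 14 = 12
total_parts = 18 + 12 = 30
Feed A = 552 * 18 / 30 = 331.20 kg
Feed B = 552 * 12 / 30 = 220.80 kg

331.20 kg


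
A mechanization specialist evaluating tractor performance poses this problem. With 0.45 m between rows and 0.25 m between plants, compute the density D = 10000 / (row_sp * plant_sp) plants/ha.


D = 10000 / (row_sp * plant_sp)
  = 10000 / (0.45 * 0.25)
  = 10000 / 0.1125
  = 88888.89 plants/ha


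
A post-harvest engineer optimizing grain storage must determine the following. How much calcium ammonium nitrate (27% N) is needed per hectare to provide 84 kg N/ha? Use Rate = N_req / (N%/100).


Rate = N_required / (N_content / 100)
     = 84 / (27 / 100)
     = 84 / 0.27
     = 311.11 kg/ha


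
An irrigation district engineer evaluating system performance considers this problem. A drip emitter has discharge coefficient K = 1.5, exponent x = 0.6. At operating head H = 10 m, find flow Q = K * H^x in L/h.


Q = K * H^x
  = 1.5 * 10^0.6
  = 1.5 * 3.9811
  = 5.97 L/h


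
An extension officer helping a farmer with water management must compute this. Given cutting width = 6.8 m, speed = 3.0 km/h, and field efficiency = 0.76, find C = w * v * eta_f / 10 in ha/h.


C = w * v * eta_f / 10
  = 6.8 * 3.0 * 0.76 / 10
  = 15.50 / 10
  = 1.55 ha/h


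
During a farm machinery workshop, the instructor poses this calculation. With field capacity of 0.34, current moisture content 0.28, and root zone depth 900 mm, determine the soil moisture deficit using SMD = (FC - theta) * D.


SMD = (FC - theta) * D
    = (0.34 - 0.28) * 900
    = 0.060 * 900
    = 54 mm


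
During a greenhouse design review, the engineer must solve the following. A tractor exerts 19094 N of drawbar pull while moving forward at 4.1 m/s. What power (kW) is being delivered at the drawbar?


P = F * v / 1000
  = 19094 * 4.1 / 1000
  = 78285.40 / 1000
  = 78.29 kW


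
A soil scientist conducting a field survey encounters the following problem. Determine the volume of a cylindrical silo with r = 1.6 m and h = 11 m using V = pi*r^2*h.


V = pi * r^2 * h
  = pi * 1.6^2 * 11
  = pi * 2.56 * 11
  = 88.47 m^3


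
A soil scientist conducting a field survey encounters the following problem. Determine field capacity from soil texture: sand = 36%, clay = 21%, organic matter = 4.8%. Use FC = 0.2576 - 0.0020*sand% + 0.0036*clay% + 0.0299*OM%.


FC = 0.2576 - 0.0020*36 + 0.0036*21 + 0.0299*4.8
   = 0.2576 - 0.0720 + 0.0756 + 0.1435
   = 0.4047


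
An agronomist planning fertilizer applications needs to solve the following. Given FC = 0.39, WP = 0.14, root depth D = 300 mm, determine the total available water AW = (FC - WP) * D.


AW = (FC - WP) * D
   = (0.39 - 0.14) * 300
   = 0.25 * 300
   = 75 mm


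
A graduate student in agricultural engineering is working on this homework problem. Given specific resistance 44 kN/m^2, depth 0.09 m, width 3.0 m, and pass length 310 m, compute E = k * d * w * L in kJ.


E = k * d * w * L
  = 44 * 0.09 * 3.0 * 310
  = 3682.80 kJ


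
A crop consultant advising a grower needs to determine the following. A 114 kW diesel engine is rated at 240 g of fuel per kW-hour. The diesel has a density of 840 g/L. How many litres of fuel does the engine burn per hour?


FC = P * BSFC / rho_fuel
   = 114 * 240 / 840
   = 27360 / 840
   = 32.57 L/h


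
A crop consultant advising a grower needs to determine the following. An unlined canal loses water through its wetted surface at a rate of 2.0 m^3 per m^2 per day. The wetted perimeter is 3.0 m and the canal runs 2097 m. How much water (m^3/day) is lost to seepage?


S = C * P * L
  = 2.0 * 3.0 * 2097
  = 12582 m^3/day


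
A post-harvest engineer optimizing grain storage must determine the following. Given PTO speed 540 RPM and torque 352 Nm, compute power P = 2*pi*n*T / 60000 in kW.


P = 2*pi*n*T / 60000
  = 2*pi * 540 * 352 / 60000
  = 1194307.86 / 60000
  = 19.91 kW


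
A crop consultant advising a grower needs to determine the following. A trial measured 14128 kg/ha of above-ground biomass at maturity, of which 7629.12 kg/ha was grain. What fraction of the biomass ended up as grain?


HI = grain_yield / biomass
   = 7629.12 / 14128
   = 0.54


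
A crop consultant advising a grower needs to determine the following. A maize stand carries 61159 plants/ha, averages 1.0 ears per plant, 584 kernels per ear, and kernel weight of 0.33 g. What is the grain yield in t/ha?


Y = density * ears * kernels * kw
  = 61159 * 1.0 * 584 * 0.33 g/ha
  = 11786562.48 g/ha
  = 11786.56 kg/ha = 11.79 t/ha


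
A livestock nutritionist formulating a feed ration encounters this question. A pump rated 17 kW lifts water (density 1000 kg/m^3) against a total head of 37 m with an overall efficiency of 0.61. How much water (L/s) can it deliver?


Q = (P * 1000 * eta) / (rho * g * H)
  = (17 * 1000 * 0.61) / (1000 * 9.81 * 37)
  = 10370 / 362970
  = 0.02857 m^3/s = 28.57 L/s


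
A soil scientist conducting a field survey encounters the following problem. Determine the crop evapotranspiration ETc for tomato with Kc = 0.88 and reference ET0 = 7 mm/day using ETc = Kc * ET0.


ETc = Kc * ET0
    = 0.88 * 7
    = 6.16 mm/day


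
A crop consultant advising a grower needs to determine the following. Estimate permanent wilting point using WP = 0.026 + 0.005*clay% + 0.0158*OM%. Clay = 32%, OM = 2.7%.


WP = 0.026 + 0.005*32 + 0.0158*2.7
   = 0.026 + 0.1600 + 0.0427
   = 0.2287


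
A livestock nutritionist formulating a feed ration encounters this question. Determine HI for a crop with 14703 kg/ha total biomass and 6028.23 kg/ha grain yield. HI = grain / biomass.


HI = grain_yield / biomass
   = 6028.23 / 14703
   = 0.41


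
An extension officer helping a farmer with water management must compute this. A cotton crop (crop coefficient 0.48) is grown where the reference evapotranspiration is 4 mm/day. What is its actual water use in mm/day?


ETc = Kc * ET0
    = 0.48 * 4
    = 1.92 mm/day


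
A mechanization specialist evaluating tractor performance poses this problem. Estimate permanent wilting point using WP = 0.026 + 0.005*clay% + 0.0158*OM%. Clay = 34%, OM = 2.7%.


WP = 0.026 + 0.005*34 + 0.0158*2.7
   = 0.026 + 0.1700 + 0.0427
   = 0.2387


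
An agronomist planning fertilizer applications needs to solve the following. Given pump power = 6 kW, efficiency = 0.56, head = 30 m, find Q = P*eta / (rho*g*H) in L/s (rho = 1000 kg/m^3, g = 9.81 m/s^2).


Q = (P * 1000 * eta) / (rho * g * H)
  = (6 * 1000 * 0.56) / (1000 * 9.81 * 30)
  = 3360 / 294300
  = 0.01142 m^3/s = 11.42 L/s


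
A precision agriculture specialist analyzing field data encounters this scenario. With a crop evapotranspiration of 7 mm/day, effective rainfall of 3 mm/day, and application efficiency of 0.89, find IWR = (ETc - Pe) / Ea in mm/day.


IWR = (ETc - Pe) / Ea
    = (7 - 3) / 0.89
    = 4 / 0.89
    = 4.49 mm/day


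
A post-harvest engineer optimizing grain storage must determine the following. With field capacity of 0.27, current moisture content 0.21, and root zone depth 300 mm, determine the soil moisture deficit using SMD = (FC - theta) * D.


SMD = (FC - theta) * D
    = (0.27 - 0.21) * 300
    = 0.060 * 300
    = 18 mm


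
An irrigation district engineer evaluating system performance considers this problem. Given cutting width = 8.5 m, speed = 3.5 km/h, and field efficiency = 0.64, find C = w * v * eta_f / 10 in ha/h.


C = w * v * eta_f / 10
  = 8.5 * 3.5 * 0.64 / 10
  = 19.04 / 10
  = 1.90 ha/h


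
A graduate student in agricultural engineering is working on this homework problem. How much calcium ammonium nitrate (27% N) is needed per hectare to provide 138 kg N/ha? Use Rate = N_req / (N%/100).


Rate = N_required / (N_content / 100)
     = 138 / (27 / 100)
     = 138 / 0.27
     = 511.11 kg/ha


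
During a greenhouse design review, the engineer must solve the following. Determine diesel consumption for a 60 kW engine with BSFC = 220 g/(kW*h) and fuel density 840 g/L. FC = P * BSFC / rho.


FC = P * BSFC / rho_fuel
   = 60 * 220 / 840
   = 13200 / 840
   = 15.71 L/h


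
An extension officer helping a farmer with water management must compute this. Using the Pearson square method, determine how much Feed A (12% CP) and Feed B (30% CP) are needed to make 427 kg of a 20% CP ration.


parts_A = CP_b - target = 30 - 20 = 10
parts_B = target - CP_a = 20 - 12 = 8
total_parts = 10 + 8 = 18
Feed A = 427 * 10 / 18 = 237.22 kg
Feed B = 427 * 8 / 18 = 189.78 kg

237.22 kg


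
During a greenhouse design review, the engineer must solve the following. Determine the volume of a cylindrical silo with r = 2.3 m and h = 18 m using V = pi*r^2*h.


V = pi * r^2 * h
  = pi * 2.3^2 * 18
  = pi * 5.29 * 18
  = 299.14 m^3


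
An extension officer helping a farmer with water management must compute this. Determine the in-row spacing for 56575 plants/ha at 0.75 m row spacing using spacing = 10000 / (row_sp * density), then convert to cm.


spacing = 10000 / (row_sp * density)
        = 10000 / (0.75 * 56575)
        = 10000 / 42431.25
        = 0.23568 m = 23.57 cm


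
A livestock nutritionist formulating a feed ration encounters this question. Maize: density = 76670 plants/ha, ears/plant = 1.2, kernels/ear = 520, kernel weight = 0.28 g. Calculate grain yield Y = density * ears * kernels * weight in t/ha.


Y = density * ears * kernels * kw
  = 76670 * 1.2 * 520 * 0.28 g/ha
  = 13395782.40 g/ha
  = 13395.78 kg/ha = 13.40 t/ha


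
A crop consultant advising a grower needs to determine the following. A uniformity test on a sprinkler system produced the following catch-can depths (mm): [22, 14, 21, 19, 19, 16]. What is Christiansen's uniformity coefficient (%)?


xbar = 111 / 6 = 18.500
sum|xi - xbar| = 14
CU = 100 * (1 - 14 / (6 * 18.500))
   = 100 * (1 - 0.1261)
   = 87.39%


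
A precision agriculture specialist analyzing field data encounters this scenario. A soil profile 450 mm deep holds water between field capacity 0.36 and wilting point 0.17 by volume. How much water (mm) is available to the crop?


AW = (FC - WP) * D
   = (0.36 - 0.17) * 450
   = 0.19 * 450
   = 85.50 mm


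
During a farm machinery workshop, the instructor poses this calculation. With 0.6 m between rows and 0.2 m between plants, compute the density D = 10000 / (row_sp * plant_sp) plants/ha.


D = 10000 / (row_sp * plant_sp)
  = 10000 / (0.6 * 0.2)
  = 10000 / 0.1200
  = 83333.33 plants/ha


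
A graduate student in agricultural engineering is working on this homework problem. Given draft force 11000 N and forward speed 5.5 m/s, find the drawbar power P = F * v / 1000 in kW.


P = F * v / 1000
  = 11000 * 5.5 / 1000
  = 60500 / 1000
  = 60.50 kW


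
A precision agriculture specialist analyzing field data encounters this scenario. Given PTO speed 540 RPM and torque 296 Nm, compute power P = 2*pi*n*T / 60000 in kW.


P = 2*pi*n*T / 60000
  = 2*pi * 540 * 296 / 60000
  = 1004304.34 / 60000
  = 16.74 kW


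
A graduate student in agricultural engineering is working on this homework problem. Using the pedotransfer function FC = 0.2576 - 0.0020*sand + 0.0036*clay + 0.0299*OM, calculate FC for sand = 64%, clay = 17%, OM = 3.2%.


FC = 0.2576 - 0.0020*64 + 0.0036*17 + 0.0299*3.2
   = 0.2576 - 0.1280 + 0.0612 + 0.0957
   = 0.2865


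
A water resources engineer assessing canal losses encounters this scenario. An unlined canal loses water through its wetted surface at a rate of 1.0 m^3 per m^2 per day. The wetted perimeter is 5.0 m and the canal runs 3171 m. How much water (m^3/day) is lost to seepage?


S = C * P * L
  = 1.0 * 5.0 * 3171
  = 15855 m^3/day


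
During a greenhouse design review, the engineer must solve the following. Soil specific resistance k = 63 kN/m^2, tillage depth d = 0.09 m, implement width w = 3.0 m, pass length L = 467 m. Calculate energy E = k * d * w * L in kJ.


E = k * d * w * L
  = 63 * 0.09 * 3.0 * 467
  = 7943.67 kJ


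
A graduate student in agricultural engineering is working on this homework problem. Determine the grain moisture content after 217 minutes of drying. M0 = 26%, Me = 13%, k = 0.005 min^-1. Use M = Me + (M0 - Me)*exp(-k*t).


M = Me + (M0 - Me) * e^(-k*t)
  = 13 + (26 - 13) * e^(-0.005*217)
  = 13 + 13 * e^(-1.085)
  = 13 + 13 * 0.33790
  = 13 + 4.3927
  = 17.39%


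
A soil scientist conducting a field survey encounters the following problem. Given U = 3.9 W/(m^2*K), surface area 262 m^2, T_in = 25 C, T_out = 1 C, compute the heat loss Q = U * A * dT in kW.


dT = 25 - (1) = 24 K
Q = U * A * dT
  = 3.9 * 262 * 24
  = 24523.20 W = 24.52 kW


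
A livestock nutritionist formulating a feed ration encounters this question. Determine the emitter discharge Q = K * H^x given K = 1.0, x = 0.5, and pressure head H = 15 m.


Q = K * H^x
  = 1.0 * 15^0.5
  = 1.0 * 3.8730
  = 3.87 L/h


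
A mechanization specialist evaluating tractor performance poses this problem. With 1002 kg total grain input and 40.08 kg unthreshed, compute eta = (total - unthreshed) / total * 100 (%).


eta = (total - unthreshed) / total * 100
    = (1002 - 40.08) / 1002 * 100
    = 961.92 / 1002 * 100
    = 96%


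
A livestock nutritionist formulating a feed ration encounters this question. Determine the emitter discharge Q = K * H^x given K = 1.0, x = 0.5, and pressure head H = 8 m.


Q = K * H^x
  = 1.0 * 8^0.5
  = 1.0 * 2.8284
  = 2.83 L/h


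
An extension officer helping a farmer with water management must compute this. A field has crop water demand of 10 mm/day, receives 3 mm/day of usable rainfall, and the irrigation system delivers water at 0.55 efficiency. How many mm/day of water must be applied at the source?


IWR = (ETc - Pe) / Ea
    = (10 - 3) / 0.55
    = 7 / 0.55
    = 12.73 mm/day


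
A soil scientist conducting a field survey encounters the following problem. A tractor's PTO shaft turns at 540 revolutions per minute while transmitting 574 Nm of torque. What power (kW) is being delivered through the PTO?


P = 2*pi*n*T / 60000
  = 2*pi * 540 * 574 / 60000
  = 1947536.12 / 60000
  = 32.46 kW


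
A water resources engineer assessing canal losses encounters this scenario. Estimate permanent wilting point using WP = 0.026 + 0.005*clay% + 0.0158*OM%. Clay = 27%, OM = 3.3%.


WP = 0.026 + 0.005*27 + 0.0158*3.3
   = 0.026 + 0.1350 + 0.0521
   = 0.2131


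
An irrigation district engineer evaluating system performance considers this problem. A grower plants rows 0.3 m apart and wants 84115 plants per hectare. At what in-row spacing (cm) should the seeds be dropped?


spacing = 10000 / (row_sp * density)
        = 10000 / (0.3 * 84115)
        = 10000 / 25234.50
        = 0.39628 m = 39.63 cm


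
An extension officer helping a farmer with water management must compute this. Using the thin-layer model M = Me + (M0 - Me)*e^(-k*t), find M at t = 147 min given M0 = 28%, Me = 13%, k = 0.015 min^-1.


M = Me + (M0 - Me) * e^(-k*t)
  = 13 + (28 - 13) * e^(-0.015*147)
  = 13 + 15 * e^(-2.205)
  = 13 + 15 * 0.11025
  = 13 + 1.6538
  = 14.65%


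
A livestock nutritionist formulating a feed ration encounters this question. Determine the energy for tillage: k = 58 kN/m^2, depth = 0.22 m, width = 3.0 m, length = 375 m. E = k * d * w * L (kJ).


E = k * d * w * L
  = 58 * 0.22 * 3.0 * 375
  = 14355 kJ


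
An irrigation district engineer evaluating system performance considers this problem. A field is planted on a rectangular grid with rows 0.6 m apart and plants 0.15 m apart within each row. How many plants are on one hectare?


D = 10000 / (row_sp * plant_sp)
  = 10000 / (0.6 * 0.15)
  = 10000 / 0.0900
  = 111111.11 plants/ha


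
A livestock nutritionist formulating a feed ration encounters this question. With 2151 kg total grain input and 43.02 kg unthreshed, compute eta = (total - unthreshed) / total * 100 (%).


eta = (total - unthreshed) / total * 100
    = (2151 - 43.02) / 2151 * 100
    = 2107.98 / 2151 * 100
    = 98%


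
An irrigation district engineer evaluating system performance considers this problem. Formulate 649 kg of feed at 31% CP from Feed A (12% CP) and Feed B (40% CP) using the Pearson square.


parts_A = CP_b - target = 40 - 31 = 9
parts_B = target - CP_a = 31 - 12 = 19
total_parts = 9 + 19 = 28
Feed A = 649 * 9 / 28 = 208.61 kg
Feed B = 649 * 19 / 28 = 440.39 kg

208.61 kg


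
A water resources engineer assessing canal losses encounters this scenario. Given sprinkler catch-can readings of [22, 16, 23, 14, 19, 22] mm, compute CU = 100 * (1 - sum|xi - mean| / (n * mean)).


xbar = 116 / 6 = 19.333
sum|xi - xbar| = 18
CU = 100 * (1 - 18 / (6 * 19.333))
   = 100 * (1 - 0.1552)
   = 84.48%


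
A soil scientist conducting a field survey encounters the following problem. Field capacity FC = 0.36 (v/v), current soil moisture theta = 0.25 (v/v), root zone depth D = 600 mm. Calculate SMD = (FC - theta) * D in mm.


SMD = (FC - theta) * D
    = (0.36 - 0.25) * 600
    = 0.110 * 600
    = 66 mm


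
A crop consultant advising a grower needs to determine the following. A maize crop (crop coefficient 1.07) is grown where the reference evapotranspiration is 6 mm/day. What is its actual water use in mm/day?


ETc = Kc * ET0
    = 1.07 * 6
    = 6.42 mm/day


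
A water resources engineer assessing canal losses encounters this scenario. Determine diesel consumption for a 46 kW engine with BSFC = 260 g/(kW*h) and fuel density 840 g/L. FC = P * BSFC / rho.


FC = P * BSFC / rho_fuel
   = 46 * 260 / 840
   = 11960 / 840
   = 14.24 L/h


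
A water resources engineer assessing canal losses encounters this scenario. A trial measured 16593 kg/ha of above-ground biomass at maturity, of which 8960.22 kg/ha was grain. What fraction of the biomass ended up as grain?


HI = grain_yield / biomass
   = 8960.22 / 16593
   = 0.54


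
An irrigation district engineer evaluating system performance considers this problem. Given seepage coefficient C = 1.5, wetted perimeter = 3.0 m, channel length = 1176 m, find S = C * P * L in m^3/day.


S = C * P * L
  = 1.5 * 3.0 * 1176
  = 5292 m^3/day


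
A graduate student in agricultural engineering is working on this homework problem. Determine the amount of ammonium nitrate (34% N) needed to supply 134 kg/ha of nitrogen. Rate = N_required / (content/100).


Rate = N_required / (N_content / 100)
     = 134 / (34 / 100)
     = 134 / 0.34
     = 394.12 kg/ha


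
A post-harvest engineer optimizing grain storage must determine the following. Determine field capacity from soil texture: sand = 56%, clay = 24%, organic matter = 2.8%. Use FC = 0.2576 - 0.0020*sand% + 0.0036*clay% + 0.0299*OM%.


FC = 0.2576 - 0.0020*56 + 0.0036*24 + 0.0299*2.8
   = 0.2576 - 0.1120 + 0.0864 + 0.0837
   = 0.3157


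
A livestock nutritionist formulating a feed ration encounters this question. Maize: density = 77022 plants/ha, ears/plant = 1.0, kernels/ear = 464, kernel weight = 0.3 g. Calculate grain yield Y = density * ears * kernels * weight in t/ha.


Y = density * ears * kernels * kw
  = 77022 * 1.0 * 464 * 0.3 g/ha
  = 10721462.40 g/ha
  = 10721.46 kg/ha = 10.72 t/ha


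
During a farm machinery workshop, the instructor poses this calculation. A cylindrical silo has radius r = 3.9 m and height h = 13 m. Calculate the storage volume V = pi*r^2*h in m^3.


V = pi * r^2 * h
  = pi * 3.9^2 * 13
  = pi * 15.21 * 13
  = 621.19 m^3


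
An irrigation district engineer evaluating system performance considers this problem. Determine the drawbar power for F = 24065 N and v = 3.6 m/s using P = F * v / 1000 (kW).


P = F * v / 1000
  = 24065 * 3.6 / 1000
  = 86634 / 1000
  = 86.63 kW
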